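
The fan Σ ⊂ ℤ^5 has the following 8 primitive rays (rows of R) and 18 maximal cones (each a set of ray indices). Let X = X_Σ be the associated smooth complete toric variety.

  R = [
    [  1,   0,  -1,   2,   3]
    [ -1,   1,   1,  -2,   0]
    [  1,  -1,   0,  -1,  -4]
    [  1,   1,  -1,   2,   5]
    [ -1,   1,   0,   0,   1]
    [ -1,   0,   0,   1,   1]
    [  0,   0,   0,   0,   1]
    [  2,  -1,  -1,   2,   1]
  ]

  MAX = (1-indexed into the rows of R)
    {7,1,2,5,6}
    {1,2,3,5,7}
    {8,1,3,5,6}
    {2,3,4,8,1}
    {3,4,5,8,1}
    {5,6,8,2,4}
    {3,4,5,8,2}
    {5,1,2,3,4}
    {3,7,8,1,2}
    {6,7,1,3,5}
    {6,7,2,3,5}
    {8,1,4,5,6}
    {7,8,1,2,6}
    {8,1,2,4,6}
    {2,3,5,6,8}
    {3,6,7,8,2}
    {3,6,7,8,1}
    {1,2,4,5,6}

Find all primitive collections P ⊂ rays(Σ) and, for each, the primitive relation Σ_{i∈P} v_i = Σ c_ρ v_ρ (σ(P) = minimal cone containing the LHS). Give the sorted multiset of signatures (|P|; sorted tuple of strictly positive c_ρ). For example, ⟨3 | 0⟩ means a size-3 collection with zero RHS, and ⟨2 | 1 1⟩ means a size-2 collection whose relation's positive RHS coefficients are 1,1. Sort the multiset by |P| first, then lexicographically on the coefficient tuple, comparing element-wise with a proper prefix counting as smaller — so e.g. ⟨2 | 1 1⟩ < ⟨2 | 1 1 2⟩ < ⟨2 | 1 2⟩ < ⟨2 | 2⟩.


Minimal non-faces — 5 found among 8 rays, 18 max cones:

  • {4,7}:  v_{4} + v_{7} = 2·v_{1} + v_{2}  so sig = ⟨2 | 1 2⟩
  • {5,7,8}:  v_{5} + v_{7} + v_{8} = v_{1}  so sig = ⟨3 | 1⟩
  • {3,4,6}:  v_{3} + v_{4} + v_{6} = v_{5} + v_{8}  so sig = ⟨3 | 1 1⟩
  • {1,2,3,6}:  v_{1} + v_{2} + v_{3} + v_{6} = 0  so sig = ⟨4 | 0⟩
  • {1,2,5,8}:  v_{1} + v_{2} + v_{5} + v_{8} = v_{4}  so sig = ⟨4 | 1⟩

so the primitive-relation signature multiset is
[⟨2 | 1 2⟩, ⟨3 | 1⟩, ⟨3 | 1 1⟩, ⟨4 | 0⟩, ⟨4 | 1⟩]


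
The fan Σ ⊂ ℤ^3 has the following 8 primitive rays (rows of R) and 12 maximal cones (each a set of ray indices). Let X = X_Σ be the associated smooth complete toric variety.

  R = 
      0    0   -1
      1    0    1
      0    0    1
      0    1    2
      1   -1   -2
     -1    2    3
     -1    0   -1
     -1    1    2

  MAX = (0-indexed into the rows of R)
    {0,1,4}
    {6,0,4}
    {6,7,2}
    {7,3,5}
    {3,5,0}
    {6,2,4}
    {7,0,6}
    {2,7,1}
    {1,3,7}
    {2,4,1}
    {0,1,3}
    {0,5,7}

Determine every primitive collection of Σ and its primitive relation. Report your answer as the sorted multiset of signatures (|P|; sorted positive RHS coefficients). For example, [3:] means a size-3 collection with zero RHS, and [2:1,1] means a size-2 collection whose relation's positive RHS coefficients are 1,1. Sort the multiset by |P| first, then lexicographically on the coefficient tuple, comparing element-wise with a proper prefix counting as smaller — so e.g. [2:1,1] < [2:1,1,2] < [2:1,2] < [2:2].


Minimal non-faces — 12 found among 8 rays, 12 max cones:

  P={0,2}:  v_{0} + v_{2} = 0  ⟹  sig = [2:]
  P={1,6}:  v_{1} + v_{6} = 0  ⟹  sig = [2:]
  P={4,7}:  v_{4} + v_{7} = 0  ⟹  sig = [2:]
  P={2,3}:  v_{2} + v_{3} = v_{1} + v_{7}  ⟹  sig = [2:1,1]
  P={2,5}:  v_{2} + v_{5} = v_{3} + v_{7}  ⟹  sig = [2:1,1]
  P={3,4}:  v_{3} + v_{4} = v_{0} + v_{1}  ⟹  sig = [2:1,1]
  P={3,6}:  v_{3} + v_{6} = v_{0} + v_{7}  ⟹  sig = [2:1,1]
  P={4,5}:  v_{4} + v_{5} = v_{0} + v_{3}  ⟹  sig = [2:1,1]
  P={1,5}:  v_{1} + v_{5} = 2·v_{3}  ⟹  sig = [2:2]
  P={5,6}:  v_{5} + v_{6} = 2·v_{0} + 2·v_{7}  ⟹  sig = [2:2,2]
  P={0,1,7}:  v_{0} + v_{1} + v_{7} = v_{3}  ⟹  sig = [3:1]
  P={0,3,7}:  v_{0} + v_{3} + v_{7} = v_{5}  ⟹  sig = [3:1]

Sorted signature multiset PRS(X):
[[2:], [2:], [2:], [2:1,1], [2:1,1], [2:1,1], [2:1,1], [2:1,1], [2:2], [2:2,2], [3:1], [3:1]]


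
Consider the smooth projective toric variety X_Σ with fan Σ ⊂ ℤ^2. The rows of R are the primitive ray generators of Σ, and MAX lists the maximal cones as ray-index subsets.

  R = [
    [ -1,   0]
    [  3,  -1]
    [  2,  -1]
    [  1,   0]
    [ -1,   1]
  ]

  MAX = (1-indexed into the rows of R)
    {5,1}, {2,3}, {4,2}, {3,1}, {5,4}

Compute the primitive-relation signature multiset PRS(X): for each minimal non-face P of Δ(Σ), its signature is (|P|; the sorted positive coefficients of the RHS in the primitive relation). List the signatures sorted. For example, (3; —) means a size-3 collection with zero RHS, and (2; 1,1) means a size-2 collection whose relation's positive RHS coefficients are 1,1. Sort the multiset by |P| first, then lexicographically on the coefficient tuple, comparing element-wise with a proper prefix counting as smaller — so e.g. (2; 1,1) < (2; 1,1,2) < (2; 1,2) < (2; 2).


Minimal non-faces — 5 found among 5 rays, 5 max cones:

  P={1,4}:  v_{1} + v_{4} = 0 ; sig = (2; —)
  P={1,2}:  v_{1} + v_{2} = v_{3} ; sig = (2; 1)
  P={3,4}:  v_{3} + v_{4} = v_{2} ; sig = (2; 1)
  P={3,5}:  v_{3} + v_{5} = v_{4} ; sig = (2; 1)
  P={2,5}:  v_{2} + v_{5} = 2·v_{4} ; sig = (2; 2)

so the primitive-relation signature multiset is
{ (2; —),  (2; 1) ×3,  (2; 2) }


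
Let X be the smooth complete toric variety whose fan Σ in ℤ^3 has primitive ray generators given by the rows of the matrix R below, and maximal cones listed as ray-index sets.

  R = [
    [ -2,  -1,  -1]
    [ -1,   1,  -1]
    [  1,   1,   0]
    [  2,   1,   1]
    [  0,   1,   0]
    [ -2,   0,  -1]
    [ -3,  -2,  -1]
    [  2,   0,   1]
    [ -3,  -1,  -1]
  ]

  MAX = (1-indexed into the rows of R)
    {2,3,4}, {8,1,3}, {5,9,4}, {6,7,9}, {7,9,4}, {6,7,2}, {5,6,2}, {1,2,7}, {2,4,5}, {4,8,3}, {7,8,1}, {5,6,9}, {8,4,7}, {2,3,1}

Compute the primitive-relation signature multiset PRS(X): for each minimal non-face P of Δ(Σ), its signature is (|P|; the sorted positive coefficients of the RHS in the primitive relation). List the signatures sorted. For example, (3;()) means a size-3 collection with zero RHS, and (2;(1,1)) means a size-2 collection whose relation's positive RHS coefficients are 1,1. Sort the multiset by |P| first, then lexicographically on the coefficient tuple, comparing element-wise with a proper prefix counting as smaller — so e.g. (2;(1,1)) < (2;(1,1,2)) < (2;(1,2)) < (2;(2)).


|primitive collections| = 16. Relations:

  P={1,4}:  v_{1} + v_{4} = 0 — sig = (2;())
  P={6,8}:  v_{6} + v_{8} = 0 — sig = (2;())
  P={1,5}:  v_{1} + v_{5} = v_{6} — sig = (2;(1))
  P={2,8}:  v_{2} + v_{8} = v_{3} — sig = (2;(1))
  P={3,6}:  v_{3} + v_{6} = v_{2} — sig = (2;(1))
  P={3,7}:  v_{3} + v_{7} = v_{1} — sig = (2;(1))
  P={3,9}:  v_{3} + v_{9} = v_{6} — sig = (2;(1))
  P={4,6}:  v_{4} + v_{6} = v_{5} — sig = (2;(1))
  P={5,7}:  v_{5} + v_{7} = v_{9} — sig = (2;(1))
  P={5,8}:  v_{5} + v_{8} = v_{4} — sig = (2;(1))
  P={1,6}:  v_{1} + v_{6} = v_{2} + v_{7} — sig = (2;(1,1))
  P={1,9}:  v_{1} + v_{9} = v_{6} + v_{7} — sig = (2;(1,1))
  P={3,5}:  v_{3} + v_{5} = v_{2} + v_{4} — sig = (2;(1,1))
  P={8,9}:  v_{8} + v_{9} = v_{4} + v_{7} — sig = (2;(1,1))
  P={2,9}:  v_{2} + v_{9} = 2·v_{6} — sig = (2;(2))
  P={2,4,7}:  v_{2} + v_{4} + v_{7} = v_{6} — sig = (3;(1))

Hence PRS(X_Σ) =
    |P|=2: 15 collections, coeffs (), (), (1), (1), (1), (1), (1), (1), (1), (1), (1,1), (1,1), (1,1), (1,1), (2)
    |P|=3: 1 collection, coeffs (1)


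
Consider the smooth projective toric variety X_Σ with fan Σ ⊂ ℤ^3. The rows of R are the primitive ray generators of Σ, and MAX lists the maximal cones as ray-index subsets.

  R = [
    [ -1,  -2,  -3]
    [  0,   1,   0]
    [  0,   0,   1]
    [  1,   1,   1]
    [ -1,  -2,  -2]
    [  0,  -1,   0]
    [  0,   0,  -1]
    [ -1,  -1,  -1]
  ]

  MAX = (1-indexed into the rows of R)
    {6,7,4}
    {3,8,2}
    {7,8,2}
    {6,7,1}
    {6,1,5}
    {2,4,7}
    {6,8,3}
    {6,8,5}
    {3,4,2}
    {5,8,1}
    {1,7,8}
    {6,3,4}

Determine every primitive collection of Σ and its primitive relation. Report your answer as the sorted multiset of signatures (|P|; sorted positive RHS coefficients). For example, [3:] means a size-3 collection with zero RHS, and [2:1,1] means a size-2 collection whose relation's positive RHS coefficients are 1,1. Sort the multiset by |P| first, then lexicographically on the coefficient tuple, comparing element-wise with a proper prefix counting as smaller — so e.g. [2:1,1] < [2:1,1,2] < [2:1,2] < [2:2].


The 12 primitive collections of Σ (r=8, n=3):

  P = {2,6}:  v_{2} + v_{6} = 0 ; sig = [2:]
  P = {3,7}:  v_{3} + v_{7} = 0 ; sig = [2:]
  P = {4,8}:  v_{4} + v_{8} = 0 ; sig = [2:]
  P = {1,3}:  v_{1} + v_{3} = v_{5} ; sig = [2:1]
  P = {5,7}:  v_{5} + v_{7} = v_{1} ; sig = [2:1]
  P = {2,5}:  v_{2} + v_{5} = v_{7} + v_{8} ; sig = [2:1,1]
  P = {3,5}:  v_{3} + v_{5} = v_{6} + v_{8} ; sig = [2:1,1]
  P = {4,5}:  v_{4} + v_{5} = v_{6} + v_{7} ; sig = [2:1,1]
  P = {1,2}:  v_{1} + v_{2} = 2·v_{7} + v_{8} ; sig = [2:1,2]
  P = {1,4}:  v_{1} + v_{4} = v_{6} + 2·v_{7} ; sig = [2:1,2]
  P = {6,7,8}:  v_{6} + v_{7} + v_{8} = v_{5} ; sig = [3:1]
  P = {1,6,8}:  v_{1} + v_{6} + v_{8} = 2·v_{5} ; sig = [3:2]

Hence PRS(X_Σ) =
    [2:]
    [2:]
    [2:]
    [2:1]
    [2:1]
    [2:1,1]
    [2:1,1]
    [2:1,1]
    [2:1,2]
    [2:1,2]
    [3:1]
    [3:2]


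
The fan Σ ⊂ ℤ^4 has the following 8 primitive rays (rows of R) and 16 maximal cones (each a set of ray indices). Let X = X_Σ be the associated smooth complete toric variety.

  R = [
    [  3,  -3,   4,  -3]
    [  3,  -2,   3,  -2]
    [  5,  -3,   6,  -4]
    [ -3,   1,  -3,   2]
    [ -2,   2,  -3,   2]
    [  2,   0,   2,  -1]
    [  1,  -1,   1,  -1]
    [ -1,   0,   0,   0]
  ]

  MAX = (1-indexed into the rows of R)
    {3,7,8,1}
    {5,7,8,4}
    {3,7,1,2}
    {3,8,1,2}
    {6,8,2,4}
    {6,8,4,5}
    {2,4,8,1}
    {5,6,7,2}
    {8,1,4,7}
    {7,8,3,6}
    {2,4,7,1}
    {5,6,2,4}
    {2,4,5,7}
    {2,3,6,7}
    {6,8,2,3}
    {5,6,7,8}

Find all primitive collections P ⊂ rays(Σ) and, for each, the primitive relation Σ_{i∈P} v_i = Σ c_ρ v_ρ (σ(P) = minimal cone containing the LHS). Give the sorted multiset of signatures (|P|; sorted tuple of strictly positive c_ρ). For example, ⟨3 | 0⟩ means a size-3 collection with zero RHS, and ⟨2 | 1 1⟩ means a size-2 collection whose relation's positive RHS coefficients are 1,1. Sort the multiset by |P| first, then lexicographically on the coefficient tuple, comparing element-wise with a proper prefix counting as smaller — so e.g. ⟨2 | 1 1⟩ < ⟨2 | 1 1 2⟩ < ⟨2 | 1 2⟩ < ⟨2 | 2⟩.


Minimal non-faces — 7 found among 8 rays, 16 max cones:

  {1,5}:  v_{1} + v_{5} = v_{7}  ⇒ sig = ⟨2 | 1⟩
  {1,6}:  v_{1} + v_{6} = v_{3}  ⇒ sig = ⟨2 | 1⟩
  {3,4}:  v_{3} + v_{4} = v_{2} + v_{8}  ⇒ sig = ⟨2 | 1 1⟩
  {3,5}:  v_{3} + v_{5} = v_{6} + v_{7}  ⇒ sig = ⟨2 | 1 1⟩
  {2,5,8}:  v_{2} + v_{5} + v_{8} = 0  ⇒ sig = ⟨3 | 0⟩
  {4,6,7}:  v_{4} + v_{6} + v_{7} = 0  ⇒ sig = ⟨3 | 0⟩
  {2,7,8}:  v_{2} + v_{7} + v_{8} = v_{1}  ⇒ sig = ⟨3 | 1⟩

Signatures (|P|; sorted positive RHS coefficients), sorted:
    ⟨2 | 1⟩
    ⟨2 | 1⟩
    ⟨2 | 1 1⟩
    ⟨2 | 1 1⟩
    ⟨3 | 0⟩
    ⟨3 | 0⟩
    ⟨3 | 1⟩


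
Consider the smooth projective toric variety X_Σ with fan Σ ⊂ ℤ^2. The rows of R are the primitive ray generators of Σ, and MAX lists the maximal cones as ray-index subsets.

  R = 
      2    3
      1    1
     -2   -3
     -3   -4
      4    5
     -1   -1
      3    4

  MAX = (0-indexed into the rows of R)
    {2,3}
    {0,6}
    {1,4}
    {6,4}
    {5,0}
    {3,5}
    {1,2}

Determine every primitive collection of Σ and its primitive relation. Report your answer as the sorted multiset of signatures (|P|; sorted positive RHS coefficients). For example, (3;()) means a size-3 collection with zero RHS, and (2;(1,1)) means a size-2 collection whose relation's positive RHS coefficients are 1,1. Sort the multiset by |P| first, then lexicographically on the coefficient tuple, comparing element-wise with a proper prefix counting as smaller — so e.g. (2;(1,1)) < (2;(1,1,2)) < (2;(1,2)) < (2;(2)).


Σ has 14 primitive collections:

  P = {0,2}:  v_{0} + v_{2} = 0 ; sig = (2;())
  P = {1,5}:  v_{1} + v_{5} = 0 ; sig = (2;())
  P = {3,6}:  v_{3} + v_{6} = 0 ; sig = (2;())
  P = {0,1}:  v_{0} + v_{1} = v_{6} ; sig = (2;(1))
  P = {0,3}:  v_{0} + v_{3} = v_{5} ; sig = (2;(1))
  P = {1,3}:  v_{1} + v_{3} = v_{2} ; sig = (2;(1))
  P = {1,6}:  v_{1} + v_{6} = v_{4} ; sig = (2;(1))
  P = {2,5}:  v_{2} + v_{5} = v_{3} ; sig = (2;(1))
  P = {2,6}:  v_{2} + v_{6} = v_{1} ; sig = (2;(1))
  P = {3,4}:  v_{3} + v_{4} = v_{1} ; sig = (2;(1))
  P = {4,5}:  v_{4} + v_{5} = v_{6} ; sig = (2;(1))
  P = {5,6}:  v_{5} + v_{6} = v_{0} ; sig = (2;(1))
  P = {0,4}:  v_{0} + v_{4} = 2·v_{6} ; sig = (2;(2))
  P = {2,4}:  v_{2} + v_{4} = 2·v_{1} ; sig = (2;(2))

so the primitive-relation signature multiset is
{ (2;()) ×3,  (2;(1)) ×9,  (2;(2)) ×2 }


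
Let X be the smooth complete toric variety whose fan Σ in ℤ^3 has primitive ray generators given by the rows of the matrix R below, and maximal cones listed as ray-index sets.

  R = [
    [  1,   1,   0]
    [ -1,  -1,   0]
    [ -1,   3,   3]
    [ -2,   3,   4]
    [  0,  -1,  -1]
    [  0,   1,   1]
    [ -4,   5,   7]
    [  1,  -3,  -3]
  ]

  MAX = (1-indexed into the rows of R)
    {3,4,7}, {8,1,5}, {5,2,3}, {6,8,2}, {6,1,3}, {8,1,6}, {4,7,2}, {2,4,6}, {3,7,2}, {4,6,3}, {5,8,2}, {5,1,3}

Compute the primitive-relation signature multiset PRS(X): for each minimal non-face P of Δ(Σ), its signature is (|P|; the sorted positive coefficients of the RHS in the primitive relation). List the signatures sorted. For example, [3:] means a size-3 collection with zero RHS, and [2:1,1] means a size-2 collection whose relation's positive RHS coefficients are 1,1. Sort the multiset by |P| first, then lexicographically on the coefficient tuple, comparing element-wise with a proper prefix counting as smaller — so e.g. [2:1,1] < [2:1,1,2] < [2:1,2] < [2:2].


Δ(Σ) — 8 vertices, 12 min non-faces:

  P={1,2}:  v_{1} + v_{2} = 0  ⇒ sig = [2:]
  P={3,8}:  v_{3} + v_{8} = 0  ⇒ sig = [2:]
  P={5,6}:  v_{5} + v_{6} = 0  ⇒ sig = [2:]
  P={1,4}:  v_{1} + v_{4} = v_{3} + v_{6}  ⇒ sig = [2:1,1]
  P={1,7}:  v_{1} + v_{7} = v_{3} + v_{4}  ⇒ sig = [2:1,1]
  P={4,5}:  v_{4} + v_{5} = v_{2} + v_{3}  ⇒ sig = [2:1,1]
  P={4,8}:  v_{4} + v_{8} = v_{2} + v_{6}  ⇒ sig = [2:1,1]
  P={7,8}:  v_{7} + v_{8} = v_{2} + v_{4}  ⇒ sig = [2:1,1]
  P={6,7}:  v_{6} + v_{7} = 2·v_{4}  ⇒ sig = [2:2]
  P={5,7}:  v_{5} + v_{7} = 2·v_{2} + 2·v_{3}  ⇒ sig = [2:2,2]
  P={2,3,4}:  v_{2} + v_{3} + v_{4} = v_{7}  ⇒ sig = [3:1]
  P={2,3,6}:  v_{2} + v_{3} + v_{6} = v_{4}  ⇒ sig = [3:1]

Hence PRS(X_Σ) =
{ [2:] ×3,  [2:1,1] ×5,  [2:2],  [2:2,2],  [3:1] ×2 }


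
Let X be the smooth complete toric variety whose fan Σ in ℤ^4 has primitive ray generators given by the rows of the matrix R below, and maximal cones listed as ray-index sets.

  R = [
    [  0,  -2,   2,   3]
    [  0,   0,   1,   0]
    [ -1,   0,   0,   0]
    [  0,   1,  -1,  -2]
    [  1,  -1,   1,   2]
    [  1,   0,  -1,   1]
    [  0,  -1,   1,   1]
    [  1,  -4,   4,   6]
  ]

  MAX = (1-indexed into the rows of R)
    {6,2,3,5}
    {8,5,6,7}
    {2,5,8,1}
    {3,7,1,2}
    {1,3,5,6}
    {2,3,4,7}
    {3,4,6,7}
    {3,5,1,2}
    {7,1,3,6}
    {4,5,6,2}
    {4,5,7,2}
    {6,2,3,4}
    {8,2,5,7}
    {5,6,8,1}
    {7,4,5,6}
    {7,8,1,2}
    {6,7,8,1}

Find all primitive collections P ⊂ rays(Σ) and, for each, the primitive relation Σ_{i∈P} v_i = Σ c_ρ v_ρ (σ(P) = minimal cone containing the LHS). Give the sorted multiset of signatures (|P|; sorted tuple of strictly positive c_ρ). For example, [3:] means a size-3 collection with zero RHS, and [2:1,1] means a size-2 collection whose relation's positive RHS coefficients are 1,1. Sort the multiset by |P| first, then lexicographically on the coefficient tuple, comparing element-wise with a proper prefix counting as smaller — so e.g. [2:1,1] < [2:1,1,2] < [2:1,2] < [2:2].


Σ has 9 primitive collections:

  P={1,4}:  v_{1} + v_{4} = v_{7}  →  sig = [2:1]
  P={4,8}:  v_{4} + v_{8} = v_{5} + 2·v_{7}  →  sig = [2:1,2]
  P={3,8}:  v_{3} + v_{8} = 2·v_{1}  →  sig = [2:2]
  P={3,4,5}:  v_{3} + v_{4} + v_{5} = 0  →  sig = [3:]
  P={1,5,7}:  v_{1} + v_{5} + v_{7} = v_{8}  →  sig = [3:1]
  P={2,6,7}:  v_{2} + v_{6} + v_{7} = v_{5}  →  sig = [3:1]
  P={3,5,7}:  v_{3} + v_{5} + v_{7} = v_{1}  →  sig = [3:1]
  P={1,2,6}:  v_{1} + v_{2} + v_{6} = v_{3} + 2·v_{5}  →  sig = [3:1,2]
  P={2,6,8}:  v_{2} + v_{6} + v_{8} = v_{1} + 2·v_{5}  →  sig = [3:1,2]

Hence PRS(X_Σ) =
    |P|=2: 3 collections, coeffs (1), (1,2), (2)
    |P|=3: 6 collections, coeffs (), (1), (1), (1), (1,2), (1,2)


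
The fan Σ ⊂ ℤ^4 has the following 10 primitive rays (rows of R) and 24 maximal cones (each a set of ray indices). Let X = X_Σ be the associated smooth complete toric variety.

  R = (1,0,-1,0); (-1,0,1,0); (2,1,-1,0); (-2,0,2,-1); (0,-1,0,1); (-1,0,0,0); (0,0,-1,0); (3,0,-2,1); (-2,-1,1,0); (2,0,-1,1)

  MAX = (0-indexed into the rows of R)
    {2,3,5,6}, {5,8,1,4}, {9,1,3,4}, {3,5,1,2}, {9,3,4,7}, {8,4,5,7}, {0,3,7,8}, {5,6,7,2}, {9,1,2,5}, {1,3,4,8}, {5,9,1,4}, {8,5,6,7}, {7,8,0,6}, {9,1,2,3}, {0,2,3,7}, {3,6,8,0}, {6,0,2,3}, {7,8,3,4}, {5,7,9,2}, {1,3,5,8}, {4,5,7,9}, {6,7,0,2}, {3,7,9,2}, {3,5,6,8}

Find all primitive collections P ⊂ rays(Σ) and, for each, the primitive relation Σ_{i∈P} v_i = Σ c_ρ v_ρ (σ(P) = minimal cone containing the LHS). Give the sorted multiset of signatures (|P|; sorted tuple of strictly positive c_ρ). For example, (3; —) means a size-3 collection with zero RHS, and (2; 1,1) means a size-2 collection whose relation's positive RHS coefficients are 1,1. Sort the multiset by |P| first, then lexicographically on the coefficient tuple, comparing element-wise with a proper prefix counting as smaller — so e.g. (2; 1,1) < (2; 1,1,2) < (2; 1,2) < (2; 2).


Primitive collections (15):

  P = {0,1}:  v_{0} + v_{1} = 0  ⟹  sig = (2; —)
  P = {2,8}:  v_{2} + v_{8} = 0  ⟹  sig = (2; —)
  P = {0,5}:  v_{0} + v_{5} = v_{6}  ⟹  sig = (2; 1)
  P = {0,9}:  v_{0} + v_{9} = v_{7}  ⟹  sig = (2; 1)
  P = {1,6}:  v_{1} + v_{6} = v_{5}  ⟹  sig = (2; 1)
  P = {1,7}:  v_{1} + v_{7} = v_{9}  ⟹  sig = (2; 1)
  P = {2,4}:  v_{2} + v_{4} = v_{9}  ⟹  sig = (2; 1)
  P = {8,9}:  v_{8} + v_{9} = v_{4}  ⟹  sig = (2; 1)
  P = {0,4}:  v_{0} + v_{4} = v_{7} + v_{8}  ⟹  sig = (2; 1,1)
  P = {6,9}:  v_{6} + v_{9} = v_{5} + v_{7}  ⟹  sig = (2; 1,1)
  P = {4,6}:  v_{4} + v_{6} = v_{5} + v_{7} + v_{8}  ⟹  sig = (2; 1,1,1)
  P = {3,5,7}:  v_{3} + v_{5} + v_{7} = 0  ⟹  sig = (3; —)
  P = {3,5,9}:  v_{3} + v_{5} + v_{9} = v_{1}  ⟹  sig = (3; 1)
  P = {3,6,7}:  v_{3} + v_{6} + v_{7} = v_{0}  ⟹  sig = (3; 1)
  P = {3,4,5}:  v_{3} + v_{4} + v_{5} = v_{1} + v_{8}  ⟹  sig = (3; 1,1)

Sorted signature multiset PRS(X):
    (2; —)
    (2; —)
    (2; 1)
    (2; 1)
    (2; 1)
    (2; 1)
    (2; 1)
    (2; 1)
    (2; 1,1)
    (2; 1,1)
    (2; 1,1,1)
    (3; —)
    (3; 1)
    (3; 1)
    (3; 1,1)


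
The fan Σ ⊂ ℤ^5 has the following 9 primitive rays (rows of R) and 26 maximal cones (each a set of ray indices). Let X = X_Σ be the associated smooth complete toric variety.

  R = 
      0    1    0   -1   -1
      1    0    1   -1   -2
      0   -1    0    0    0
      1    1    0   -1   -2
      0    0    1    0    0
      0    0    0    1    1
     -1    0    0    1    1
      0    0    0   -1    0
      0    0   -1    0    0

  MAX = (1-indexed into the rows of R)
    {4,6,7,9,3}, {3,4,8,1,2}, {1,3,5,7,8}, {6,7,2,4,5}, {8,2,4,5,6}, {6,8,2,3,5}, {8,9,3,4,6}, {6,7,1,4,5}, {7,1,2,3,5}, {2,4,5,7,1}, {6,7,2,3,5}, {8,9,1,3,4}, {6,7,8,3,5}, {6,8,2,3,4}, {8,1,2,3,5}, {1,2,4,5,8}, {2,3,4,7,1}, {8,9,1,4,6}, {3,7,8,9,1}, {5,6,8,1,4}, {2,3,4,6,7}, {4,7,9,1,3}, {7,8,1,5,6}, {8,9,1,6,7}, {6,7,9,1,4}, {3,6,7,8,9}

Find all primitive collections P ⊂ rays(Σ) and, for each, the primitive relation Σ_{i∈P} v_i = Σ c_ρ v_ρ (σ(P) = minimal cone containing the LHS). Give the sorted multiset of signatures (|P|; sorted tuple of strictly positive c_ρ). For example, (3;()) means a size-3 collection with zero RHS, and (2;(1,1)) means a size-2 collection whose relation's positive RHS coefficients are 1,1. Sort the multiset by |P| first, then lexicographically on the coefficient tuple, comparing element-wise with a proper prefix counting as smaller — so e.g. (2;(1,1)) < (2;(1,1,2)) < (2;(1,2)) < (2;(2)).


Δ(Σ) — 9 vertices, 7 min non-faces:

  {5,9}:  v_{5} + v_{9} = 0 — sig = (2;())
  {2,9}:  v_{2} + v_{9} = v_{3} + v_{4} — sig = (2;(1,1))
  {1,3,6}:  v_{1} + v_{3} + v_{6} = 0 — sig = (3;())
  {3,4,5}:  v_{3} + v_{4} + v_{5} = v_{2} — sig = (3;(1))
  {4,7,8}:  v_{4} + v_{7} + v_{8} = v_{1} — sig = (3;(1))
  {1,2,6}:  v_{1} + v_{2} + v_{6} = v_{4} + v_{5} — sig = (3;(1,1))
  {2,7,8}:  v_{2} + v_{7} + v_{8} = v_{1} + v_{3} + v_{5} — sig = (3;(1,1,1))

so the primitive-relation signature multiset is
[(2;()), (2;(1,1)), (3;()), (3;(1)), (3;(1)), (3;(1,1)), (3;(1,1,1))]


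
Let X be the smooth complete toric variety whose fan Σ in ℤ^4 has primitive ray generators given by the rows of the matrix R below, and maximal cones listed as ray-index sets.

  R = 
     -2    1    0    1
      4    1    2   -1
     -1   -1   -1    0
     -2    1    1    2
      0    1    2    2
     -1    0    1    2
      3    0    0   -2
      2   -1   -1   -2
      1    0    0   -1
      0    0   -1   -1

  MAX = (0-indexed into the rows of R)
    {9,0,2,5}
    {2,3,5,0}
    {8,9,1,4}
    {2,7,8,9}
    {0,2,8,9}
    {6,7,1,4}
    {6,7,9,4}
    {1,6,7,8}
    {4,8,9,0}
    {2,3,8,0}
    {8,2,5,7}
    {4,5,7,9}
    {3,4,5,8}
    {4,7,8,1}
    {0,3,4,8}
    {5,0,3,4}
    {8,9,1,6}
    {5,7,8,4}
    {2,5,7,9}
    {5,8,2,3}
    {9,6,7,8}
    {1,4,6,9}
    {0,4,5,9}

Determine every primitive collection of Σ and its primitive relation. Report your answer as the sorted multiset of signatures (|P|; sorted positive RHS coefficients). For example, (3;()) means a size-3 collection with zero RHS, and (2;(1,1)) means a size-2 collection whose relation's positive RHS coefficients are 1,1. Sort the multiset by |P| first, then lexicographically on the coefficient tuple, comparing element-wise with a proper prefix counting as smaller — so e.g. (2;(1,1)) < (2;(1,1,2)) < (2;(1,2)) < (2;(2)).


Σ has 17 primitive collections:

  • {3,7}:  v_{3} + v_{7} = 0  ⇒ sig = (2;())
  • {0,7}:  v_{0} + v_{7} = v_{9}  ⇒ sig = (2;(1))
  • {2,4}:  v_{2} + v_{4} = v_{5}  ⇒ sig = (2;(1))
  • {2,6}:  v_{2} + v_{6} = v_{7}  ⇒ sig = (2;(1))
  • {3,9}:  v_{3} + v_{9} = v_{0}  ⇒ sig = (2;(1))
  • {5,6}:  v_{5} + v_{6} = v_{4} + v_{7}  ⇒ sig = (2;(1,1))
  • {1,2}:  v_{1} + v_{2} = v_{4} + v_{7} + v_{8}  ⇒ sig = (2;(1,1,1))
  • {3,6}:  v_{3} + v_{6} = v_{4} + v_{8} + v_{9}  ⇒ sig = (2;(1,1,1))
  • {0,6}:  v_{0} + v_{6} = v_{4} + v_{8} + 2·v_{9}  ⇒ sig = (2;(1,1,2))
  • {1,5}:  v_{1} + v_{5} = 2·v_{4} + v_{7} + v_{8}  ⇒ sig = (2;(1,1,2))
  • {1,3}:  v_{1} + v_{3} = 2·v_{4} + 2·v_{8} + v_{9}  ⇒ sig = (2;(1,2,2))
  • {0,1}:  v_{0} + v_{1} = 2·v_{4} + 2·v_{8} + 2·v_{9}  ⇒ sig = (2;(2,2,2))
  • {5,8,9}:  v_{5} + v_{8} + v_{9} = 0  ⇒ sig = (3;())
  • {0,5,8}:  v_{0} + v_{5} + v_{8} = v_{3}  ⇒ sig = (3;(1))
  • {4,6,8}:  v_{4} + v_{6} + v_{8} = v_{1}  ⇒ sig = (3;(1))
  • {1,7,9}:  v_{1} + v_{7} + v_{9} = 2·v_{6}  ⇒ sig = (3;(2))
  • {4,7,8,9}:  v_{4} + v_{7} + v_{8} + v_{9} = v_{6}  ⇒ sig = (4;(1))

Sorted signature multiset PRS(X):
[(2;()), (2;(1)), (2;(1)), (2;(1)), (2;(1)), (2;(1,1)), (2;(1,1,1)), (2;(1,1,1)), (2;(1,1,2)), (2;(1,1,2)), (2;(1,2,2)), (2;(2,2,2)), (3;()), (3;(1)), (3;(1)), (3;(2)), (4;(1))]


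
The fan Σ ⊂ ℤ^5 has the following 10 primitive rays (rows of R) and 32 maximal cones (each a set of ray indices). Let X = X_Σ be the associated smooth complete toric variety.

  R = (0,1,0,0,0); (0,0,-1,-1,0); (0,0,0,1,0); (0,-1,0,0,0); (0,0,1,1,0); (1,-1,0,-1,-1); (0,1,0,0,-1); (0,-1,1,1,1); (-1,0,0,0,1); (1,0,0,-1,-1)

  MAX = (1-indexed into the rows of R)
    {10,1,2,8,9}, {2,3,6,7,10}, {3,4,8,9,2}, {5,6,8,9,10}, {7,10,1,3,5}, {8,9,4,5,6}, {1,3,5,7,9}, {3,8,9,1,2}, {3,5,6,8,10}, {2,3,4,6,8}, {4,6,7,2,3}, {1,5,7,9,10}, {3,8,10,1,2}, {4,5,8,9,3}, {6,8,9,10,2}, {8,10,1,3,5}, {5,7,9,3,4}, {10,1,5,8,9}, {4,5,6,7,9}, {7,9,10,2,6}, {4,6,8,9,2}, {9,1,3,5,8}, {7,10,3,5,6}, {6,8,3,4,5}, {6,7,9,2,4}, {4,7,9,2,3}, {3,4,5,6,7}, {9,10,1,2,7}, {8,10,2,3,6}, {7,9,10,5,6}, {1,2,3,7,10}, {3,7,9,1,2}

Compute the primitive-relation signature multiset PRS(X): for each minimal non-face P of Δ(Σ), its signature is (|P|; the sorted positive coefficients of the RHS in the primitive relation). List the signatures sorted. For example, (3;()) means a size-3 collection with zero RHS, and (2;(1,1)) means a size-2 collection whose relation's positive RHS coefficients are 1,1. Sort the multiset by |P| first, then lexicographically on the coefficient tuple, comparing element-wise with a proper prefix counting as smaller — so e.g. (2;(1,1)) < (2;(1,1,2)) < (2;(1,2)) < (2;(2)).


7 minimal non-faces of Δ(Σ) (on 10 rays):

  {1,4}:  v_{1} + v_{4} = 0 — sig = (2;())
  {2,5}:  v_{2} + v_{5} = 0 — sig = (2;())
  {1,6}:  v_{1} + v_{6} = v_{10} — sig = (2;(1))
  {4,10}:  v_{4} + v_{10} = v_{6} — sig = (2;(1))
  {7,8}:  v_{7} + v_{8} = v_{5} — sig = (2;(1))
  {3,9,10}:  v_{3} + v_{9} + v_{10} = 0 — sig = (3;())
  {3,6,9}:  v_{3} + v_{6} + v_{9} = v_{4} — sig = (3;(1))

Signatures (|P|; sorted positive RHS coefficients), sorted:
    (2;())
    (2;())
    (2;(1))
    (2;(1))
    (2;(1))
    (3;())
    (3;(1))


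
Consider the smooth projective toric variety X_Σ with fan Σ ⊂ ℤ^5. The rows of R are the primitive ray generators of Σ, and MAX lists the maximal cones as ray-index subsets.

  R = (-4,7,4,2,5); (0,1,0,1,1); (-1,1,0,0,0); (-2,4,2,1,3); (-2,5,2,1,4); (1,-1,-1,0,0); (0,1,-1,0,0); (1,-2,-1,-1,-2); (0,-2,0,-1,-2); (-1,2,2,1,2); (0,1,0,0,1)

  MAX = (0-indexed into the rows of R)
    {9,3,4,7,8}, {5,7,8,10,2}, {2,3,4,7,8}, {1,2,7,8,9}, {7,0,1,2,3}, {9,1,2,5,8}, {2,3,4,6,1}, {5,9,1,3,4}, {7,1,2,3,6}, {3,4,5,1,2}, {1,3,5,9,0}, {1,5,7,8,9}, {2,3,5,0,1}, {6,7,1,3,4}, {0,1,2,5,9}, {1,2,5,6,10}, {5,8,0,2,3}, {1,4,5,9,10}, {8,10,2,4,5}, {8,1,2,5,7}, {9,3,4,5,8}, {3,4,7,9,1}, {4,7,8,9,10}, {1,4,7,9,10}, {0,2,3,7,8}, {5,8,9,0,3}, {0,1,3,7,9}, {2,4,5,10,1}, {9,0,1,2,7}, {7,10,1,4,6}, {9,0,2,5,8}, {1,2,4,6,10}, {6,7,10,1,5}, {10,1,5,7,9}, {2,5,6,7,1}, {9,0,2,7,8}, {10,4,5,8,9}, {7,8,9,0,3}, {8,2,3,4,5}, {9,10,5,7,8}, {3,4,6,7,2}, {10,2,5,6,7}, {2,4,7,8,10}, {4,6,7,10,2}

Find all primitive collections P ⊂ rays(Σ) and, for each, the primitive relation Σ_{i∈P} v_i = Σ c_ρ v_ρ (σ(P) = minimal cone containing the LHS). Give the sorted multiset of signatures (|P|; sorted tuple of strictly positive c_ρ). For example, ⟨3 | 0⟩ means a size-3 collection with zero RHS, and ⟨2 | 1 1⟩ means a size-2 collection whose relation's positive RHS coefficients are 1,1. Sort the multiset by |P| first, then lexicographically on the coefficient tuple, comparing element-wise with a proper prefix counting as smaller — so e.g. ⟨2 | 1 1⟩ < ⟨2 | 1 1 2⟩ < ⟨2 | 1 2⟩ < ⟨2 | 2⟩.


21 collections generate NE(X_Σ); each relation:

  {3,10}:  v_{3} + v_{10} = v_{4} ; sig = ⟨2 | 1⟩
  {6,8}:  v_{6} + v_{8} = v_{2} + v_{7} ; sig = ⟨2 | 1 1⟩
  {6,9}:  v_{6} + v_{9} = v_{1} + v_{3} + v_{7} ; sig = ⟨2 | 1 1 1⟩
  {0,6}:  v_{0} + v_{6} = v_{1} + v_{2} + 2·v_{3} + v_{7} ; sig = ⟨2 | 1 1 1 2⟩
  {0,10}:  v_{0} + v_{10} = 2·v_{3} ; sig = ⟨2 | 2⟩
  {0,4}:  v_{0} + v_{4} = 3·v_{3} ; sig = ⟨2 | 3⟩
  {1,8,10}:  v_{1} + v_{8} + v_{10} = 0 ; sig = ⟨3 | 0⟩
  {0,5,7}:  v_{0} + v_{5} + v_{7} = v_{3} ; sig = ⟨3 | 1⟩
  {1,4,8}:  v_{1} + v_{4} + v_{8} = v_{3} ; sig = ⟨3 | 1⟩
  {2,3,9}:  v_{2} + v_{3} + v_{9} = v_{0} ; sig = ⟨3 | 1⟩
  {2,9,10}:  v_{2} + v_{9} + v_{10} = v_{3} ; sig = ⟨3 | 1⟩
  {3,5,7}:  v_{3} + v_{5} + v_{7} = v_{10} ; sig = ⟨3 | 1⟩
  {1,3,8}:  v_{1} + v_{3} + v_{8} = v_{2} + v_{9} ; sig = ⟨3 | 1 1⟩
  {3,5,6}:  v_{3} + v_{5} + v_{6} = v_{1} + v_{2} + 2·v_{10} ; sig = ⟨3 | 1 1 2⟩
  {4,5,6}:  v_{4} + v_{5} + v_{6} = v_{1} + v_{2} + 3·v_{10} ; sig = ⟨3 | 1 1 3⟩
  {2,4,9}:  v_{2} + v_{4} + v_{9} = 2·v_{3} ; sig = ⟨3 | 2⟩
  {4,5,7}:  v_{4} + v_{5} + v_{7} = 2·v_{10} ; sig = ⟨3 | 2⟩
  {0,1,8}:  v_{0} + v_{1} + v_{8} = 2·v_{2} + 2·v_{9} ; sig = ⟨3 | 2 2⟩
  {2,5,7,9}:  v_{2} + v_{5} + v_{7} + v_{9} = 0 ; sig = ⟨4 | 0⟩
  {1,2,7,10}:  v_{1} + v_{2} + v_{7} + v_{10} = v_{6} ; sig = ⟨4 | 1⟩
  {1,2,4,7}:  v_{1} + v_{2} + v_{4} + v_{7} = v_{3} + v_{6} ; sig = ⟨4 | 1 1⟩

Signatures (|P|; sorted positive RHS coefficients), sorted:
    |P|=2: 6 collections, coeffs (1), (1,1), (1,1,1), (1,1,1,2), (2), (3)
    |P|=3: 12 collections, coeffs (), (1), (1), (1), (1), (1), (1,1), (1,1,2), (1,1,3), (2), (2), (2,2)
    |P|=4: 3 collections, coeffs (), (1), (1,1)


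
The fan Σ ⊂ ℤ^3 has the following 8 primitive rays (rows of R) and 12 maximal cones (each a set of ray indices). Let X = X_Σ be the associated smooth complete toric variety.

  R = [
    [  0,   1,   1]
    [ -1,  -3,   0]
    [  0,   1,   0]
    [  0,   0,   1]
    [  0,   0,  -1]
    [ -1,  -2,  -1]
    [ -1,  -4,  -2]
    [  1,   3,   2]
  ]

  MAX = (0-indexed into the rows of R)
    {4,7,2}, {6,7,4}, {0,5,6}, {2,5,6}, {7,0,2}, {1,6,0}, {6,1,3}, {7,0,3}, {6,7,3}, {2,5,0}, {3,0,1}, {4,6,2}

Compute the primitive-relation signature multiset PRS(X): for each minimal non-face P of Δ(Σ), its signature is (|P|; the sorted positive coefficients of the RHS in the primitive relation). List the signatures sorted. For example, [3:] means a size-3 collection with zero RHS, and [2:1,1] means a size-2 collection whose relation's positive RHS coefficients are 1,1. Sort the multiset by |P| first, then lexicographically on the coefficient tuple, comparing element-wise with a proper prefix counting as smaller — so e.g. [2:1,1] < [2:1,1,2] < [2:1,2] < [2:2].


Σ has 14 primitive collections:

  • {3,4}:  v_{3} + v_{4} = 0  ⇒ sig = [2:]
  • {0,4}:  v_{0} + v_{4} = v_{2}  ⇒ sig = [2:1]
  • {2,3}:  v_{2} + v_{3} = v_{0}  ⇒ sig = [2:1]
  • {5,7}:  v_{5} + v_{7} = v_{0}  ⇒ sig = [2:1]
  • {1,4}:  v_{1} + v_{4} = v_{0} + v_{6}  ⇒ sig = [2:1,1]
  • {1,2}:  v_{1} + v_{2} = 2·v_{0} + v_{6}  ⇒ sig = [2:1,2]
  • {3,5}:  v_{3} + v_{5} = 2·v_{0} + v_{6}  ⇒ sig = [2:1,2]
  • {4,5}:  v_{4} + v_{5} = 2·v_{2} + v_{6}  ⇒ sig = [2:1,2]
  • {1,7}:  v_{1} + v_{7} = 2·v_{3}  ⇒ sig = [2:2]
  • {1,5}:  v_{1} + v_{5} = 3·v_{0} + 2·v_{6}  ⇒ sig = [2:2,3]
  • {2,6,7}:  v_{2} + v_{6} + v_{7} = 0  ⇒ sig = [3:]
  • {0,2,6}:  v_{0} + v_{2} + v_{6} = v_{5}  ⇒ sig = [3:1]
  • {0,3,6}:  v_{0} + v_{3} + v_{6} = v_{1}  ⇒ sig = [3:1]
  • {0,6,7}:  v_{0} + v_{6} + v_{7} = v_{3}  ⇒ sig = [3:1]

so the primitive-relation signature multiset is
{ [2:],  [2:1] ×3,  [2:1,1],  [2:1,2] ×3,  [2:2],  [2:2,3],  [3:],  [3:1] ×3 }


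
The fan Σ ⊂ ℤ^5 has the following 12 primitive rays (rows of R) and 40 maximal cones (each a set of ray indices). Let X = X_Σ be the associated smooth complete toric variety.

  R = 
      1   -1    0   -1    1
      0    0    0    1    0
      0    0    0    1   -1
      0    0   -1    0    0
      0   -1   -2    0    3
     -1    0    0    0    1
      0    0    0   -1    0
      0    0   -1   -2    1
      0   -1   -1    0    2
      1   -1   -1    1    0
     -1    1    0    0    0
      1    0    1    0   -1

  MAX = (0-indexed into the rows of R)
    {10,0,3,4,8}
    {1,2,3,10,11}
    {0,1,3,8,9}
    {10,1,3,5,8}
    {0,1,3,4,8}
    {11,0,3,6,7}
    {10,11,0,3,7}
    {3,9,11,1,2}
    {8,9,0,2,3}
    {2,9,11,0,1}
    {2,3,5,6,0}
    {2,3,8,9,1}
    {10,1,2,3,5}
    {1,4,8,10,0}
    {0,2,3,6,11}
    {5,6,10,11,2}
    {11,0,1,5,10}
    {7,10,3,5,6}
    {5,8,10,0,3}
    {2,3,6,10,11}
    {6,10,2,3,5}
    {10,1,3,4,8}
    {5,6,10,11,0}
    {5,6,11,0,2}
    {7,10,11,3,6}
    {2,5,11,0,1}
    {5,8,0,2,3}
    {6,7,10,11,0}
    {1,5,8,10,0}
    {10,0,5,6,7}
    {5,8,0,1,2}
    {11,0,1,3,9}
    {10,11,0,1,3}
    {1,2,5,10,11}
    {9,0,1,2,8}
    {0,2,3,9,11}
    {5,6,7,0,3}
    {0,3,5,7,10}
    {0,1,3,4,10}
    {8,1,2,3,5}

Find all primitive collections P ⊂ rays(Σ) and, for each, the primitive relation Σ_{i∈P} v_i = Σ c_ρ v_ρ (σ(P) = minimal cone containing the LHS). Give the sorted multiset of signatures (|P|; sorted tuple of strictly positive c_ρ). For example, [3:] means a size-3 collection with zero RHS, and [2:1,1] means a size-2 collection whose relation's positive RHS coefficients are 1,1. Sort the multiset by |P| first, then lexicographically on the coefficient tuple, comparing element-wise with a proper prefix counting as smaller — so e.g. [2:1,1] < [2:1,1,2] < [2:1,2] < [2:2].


The 24 primitive collections of Σ (r=12, n=5):

  P = {1,6}:  v_{1} + v_{6} = 0  ⇒ sig = [2:]
  P = {2,7}:  v_{2} + v_{7} = v_{3} + v_{6}  ⇒ sig = [2:1,1]
  P = {5,9}:  v_{5} + v_{9} = v_{2} + v_{8}  ⇒ sig = [2:1,1]
  P = {8,11}:  v_{8} + v_{11} = v_{0} + v_{1}  ⇒ sig = [2:1,1]
  P = {9,10}:  v_{9} + v_{10} = v_{1} + v_{3}  ⇒ sig = [2:1,1]
  P = {1,7}:  v_{1} + v_{7} = v_{0} + v_{3} + v_{10}  ⇒ sig = [2:1,1,1]
  P = {2,4}:  v_{2} + v_{4} = v_{1} + v_{3} + v_{8}  ⇒ sig = [2:1,1,1]
  P = {6,8}:  v_{6} + v_{8} = v_{0} + v_{3} + v_{5}  ⇒ sig = [2:1,1,1]
  P = {6,9}:  v_{6} + v_{9} = v_{0} + v_{2} + v_{3}  ⇒ sig = [2:1,1,1]
  P = {4,6}:  v_{4} + v_{6} = v_{0} + v_{3} + v_{8} + v_{10}  ⇒ sig = [2:1,1,1,1]
  P = {4,9}:  v_{4} + v_{9} = v_{0} + 2·v_{1} + 2·v_{3} + v_{8}  ⇒ sig = [2:1,1,2,2]
  P = {4,11}:  v_{4} + v_{11} = 2·v_{0} + 2·v_{1} + v_{3} + v_{10}  ⇒ sig = [2:1,1,2,2]
  P = {7,8}:  v_{7} + v_{8} = 2·v_{0} + 2·v_{3} + v_{5} + v_{10}  ⇒ sig = [2:1,1,2,2]
  P = {4,5}:  v_{4} + v_{5} = 2·v_{8} + v_{10}  ⇒ sig = [2:1,2]
  P = {7,9}:  v_{7} + v_{9} = v_{0} + 2·v_{3}  ⇒ sig = [2:1,2]
  P = {4,7}:  v_{4} + v_{7} = 2·v_{0} + 2·v_{3} + v_{8} + 2·v_{10}  ⇒ sig = [2:1,2,2,2]
  P = {0,2,10}:  v_{0} + v_{2} + v_{10} = 0  ⇒ sig = [3:]
  P = {3,5,11}:  v_{3} + v_{5} + v_{11} = 0  ⇒ sig = [3:]
  P = {2,8,10}:  v_{2} + v_{8} + v_{10} = v_{1} + v_{3} + v_{5}  ⇒ sig = [3:1,1,1]
  P = {5,7,11}:  v_{5} + v_{7} + v_{11} = v_{0} + v_{6} + v_{10}  ⇒ sig = [3:1,1,1]
  P = {0,1,2,3}:  v_{0} + v_{1} + v_{2} + v_{3} = v_{9}  ⇒ sig = [4:1]
  P = {0,1,3,5}:  v_{0} + v_{1} + v_{3} + v_{5} = v_{8}  ⇒ sig = [4:1]
  P = {0,3,6,10}:  v_{0} + v_{3} + v_{6} + v_{10} = v_{7}  ⇒ sig = [4:1]
  P = {0,1,3,8,10}:  v_{0} + v_{1} + v_{3} + v_{8} + v_{10} = v_{4}  ⇒ sig = [5:1]

Sorted signature multiset PRS(X):
    [2:]
    [2:1,1]
    [2:1,1]
    [2:1,1]
    [2:1,1]
    [2:1,1,1]
    [2:1,1,1]
    [2:1,1,1]
    [2:1,1,1]
    [2:1,1,1,1]
    [2:1,1,2,2]
    [2:1,1,2,2]
    [2:1,1,2,2]
    [2:1,2]
    [2:1,2]
    [2:1,2,2,2]
    [3:]
    [3:]
    [3:1,1,1]
    [3:1,1,1]
    [4:1]
    [4:1]
    [4:1]
    [5:1]


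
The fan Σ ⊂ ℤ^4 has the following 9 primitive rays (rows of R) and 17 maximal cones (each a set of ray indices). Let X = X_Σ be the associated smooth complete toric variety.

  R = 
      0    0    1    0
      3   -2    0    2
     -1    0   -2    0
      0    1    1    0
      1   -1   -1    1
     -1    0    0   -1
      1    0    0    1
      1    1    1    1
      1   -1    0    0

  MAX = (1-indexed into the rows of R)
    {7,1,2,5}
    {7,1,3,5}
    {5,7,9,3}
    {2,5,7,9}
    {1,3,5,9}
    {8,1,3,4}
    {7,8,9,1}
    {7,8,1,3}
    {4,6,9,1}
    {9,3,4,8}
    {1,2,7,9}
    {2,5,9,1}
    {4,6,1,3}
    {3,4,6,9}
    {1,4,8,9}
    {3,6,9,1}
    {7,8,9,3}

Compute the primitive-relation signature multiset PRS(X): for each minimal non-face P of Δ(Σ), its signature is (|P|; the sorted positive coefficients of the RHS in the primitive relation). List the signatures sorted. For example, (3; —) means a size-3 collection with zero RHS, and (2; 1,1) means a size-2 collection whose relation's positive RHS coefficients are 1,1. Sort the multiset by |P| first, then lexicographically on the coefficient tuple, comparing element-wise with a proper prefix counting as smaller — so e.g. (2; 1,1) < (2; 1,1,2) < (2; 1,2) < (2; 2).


The 14 primitive collections of Σ (r=9, n=4):

  {6,7}:  v_{6} + v_{7} = 0  so sig = (2; —)
  {4,5}:  v_{4} + v_{5} = v_{7}  so sig = (2; 1)
  {4,7}:  v_{4} + v_{7} = v_{8}  so sig = (2; 1)
  {6,8}:  v_{6} + v_{8} = v_{4}  so sig = (2; 1)
  {2,6}:  v_{2} + v_{6} = v_{1} + v_{5} + v_{9}  so sig = (2; 1,1,1)
  {5,6}:  v_{5} + v_{6} = v_{1} + v_{3} + v_{9}  so sig = (2; 1,1,1)
  {2,4}:  v_{2} + v_{4} = v_{1} + 2·v_{7} + v_{9}  so sig = (2; 1,1,2)
  {2,8}:  v_{2} + v_{8} = v_{1} + 3·v_{7} + v_{9}  so sig = (2; 1,1,3)
  {2,3}:  v_{2} + v_{3} = 2·v_{5}  so sig = (2; 2)
  {5,8}:  v_{5} + v_{8} = 2·v_{7}  so sig = (2; 2)
  {1,3,4,9}:  v_{1} + v_{3} + v_{4} + v_{9} = 0  so sig = (4; —)
  {1,3,7,9}:  v_{1} + v_{3} + v_{7} + v_{9} = v_{5}  so sig = (4; 1)
  {1,3,8,9}:  v_{1} + v_{3} + v_{8} + v_{9} = v_{7}  so sig = (4; 1)
  {1,5,7,9}:  v_{1} + v_{5} + v_{7} + v_{9} = v_{2}  so sig = (4; 1)

Signatures (|P|; sorted positive RHS coefficients), sorted:
    (2; —)
    (2; 1)
    (2; 1)
    (2; 1)
    (2; 1,1,1)
    (2; 1,1,1)
    (2; 1,1,2)
    (2; 1,1,3)
    (2; 2)
    (2; 2)
    (4; —)
    (4; 1)
    (4; 1)
    (4; 1)


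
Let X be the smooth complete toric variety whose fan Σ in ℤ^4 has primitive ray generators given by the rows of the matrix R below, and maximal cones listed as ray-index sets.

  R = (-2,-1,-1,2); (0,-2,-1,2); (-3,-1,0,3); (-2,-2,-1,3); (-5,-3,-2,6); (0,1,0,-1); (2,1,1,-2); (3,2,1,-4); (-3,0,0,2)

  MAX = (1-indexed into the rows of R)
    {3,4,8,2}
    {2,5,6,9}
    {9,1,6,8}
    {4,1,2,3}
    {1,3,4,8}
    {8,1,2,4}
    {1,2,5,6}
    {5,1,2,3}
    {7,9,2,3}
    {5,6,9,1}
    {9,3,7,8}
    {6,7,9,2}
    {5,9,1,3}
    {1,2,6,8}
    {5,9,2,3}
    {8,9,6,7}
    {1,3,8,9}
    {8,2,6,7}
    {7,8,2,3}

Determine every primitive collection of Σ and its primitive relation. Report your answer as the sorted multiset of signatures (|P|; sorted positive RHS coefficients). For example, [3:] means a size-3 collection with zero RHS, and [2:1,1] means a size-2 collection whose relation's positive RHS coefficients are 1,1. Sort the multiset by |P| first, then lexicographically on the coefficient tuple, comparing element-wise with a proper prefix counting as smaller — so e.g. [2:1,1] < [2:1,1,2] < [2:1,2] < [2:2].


Primitive collections (11):

  P = {1,7}:  v_{1} + v_{7} = 0  →  sig = [2:]
  P = {3,6}:  v_{3} + v_{6} = v_{9}  →  sig = [2:1]
  P = {4,6}:  v_{4} + v_{6} = v_{1}  →  sig = [2:1]
  P = {5,8}:  v_{5} + v_{8} = v_{1}  →  sig = [2:1]
  P = {4,9}:  v_{4} + v_{9} = v_{1} + v_{3}  →  sig = [2:1,1]
  P = {5,7}:  v_{5} + v_{7} = v_{2} + v_{9}  →  sig = [2:1,1]
  P = {4,7}:  v_{4} + v_{7} = v_{2} + v_{3} + v_{8}  →  sig = [2:1,1,1]
  P = {4,5}:  v_{4} + v_{5} = 2·v_{1} + v_{2} + v_{3}  →  sig = [2:1,1,2]
  P = {2,8,9}:  v_{2} + v_{8} + v_{9} = 0  →  sig = [3:]
  P = {1,2,9}:  v_{1} + v_{2} + v_{9} = v_{5}  →  sig = [3:1]
  P = {1,2,3,8}:  v_{1} + v_{2} + v_{3} + v_{8} = v_{4}  →  sig = [4:1]

Signatures (|P|; sorted positive RHS coefficients), sorted:
[[2:], [2:1], [2:1], [2:1], [2:1,1], [2:1,1], [2:1,1,1], [2:1,1,2], [3:], [3:1], [4:1]]


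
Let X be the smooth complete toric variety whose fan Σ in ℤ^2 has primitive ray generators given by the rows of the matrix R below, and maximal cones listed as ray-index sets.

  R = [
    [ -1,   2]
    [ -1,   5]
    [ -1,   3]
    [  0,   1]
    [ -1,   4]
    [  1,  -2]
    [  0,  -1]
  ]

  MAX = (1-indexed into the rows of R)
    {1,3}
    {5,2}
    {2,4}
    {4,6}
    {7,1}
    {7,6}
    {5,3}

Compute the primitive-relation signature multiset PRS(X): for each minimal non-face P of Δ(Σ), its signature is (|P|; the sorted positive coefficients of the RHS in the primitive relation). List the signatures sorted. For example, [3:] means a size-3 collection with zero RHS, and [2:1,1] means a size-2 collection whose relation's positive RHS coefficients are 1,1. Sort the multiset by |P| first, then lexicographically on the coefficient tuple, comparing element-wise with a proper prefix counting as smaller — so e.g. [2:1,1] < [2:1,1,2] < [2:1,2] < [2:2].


Δ(Σ) — 7 vertices, 14 min non-faces:

  • {1,6}:  v_{1} + v_{6} = 0  ⟹  sig = [2:]
  • {4,7}:  v_{4} + v_{7} = 0  ⟹  sig = [2:]
  • {1,4}:  v_{1} + v_{4} = v_{3}  ⟹  sig = [2:1]
  • {2,7}:  v_{2} + v_{7} = v_{5}  ⟹  sig = [2:1]
  • {3,4}:  v_{3} + v_{4} = v_{5}  ⟹  sig = [2:1]
  • {3,6}:  v_{3} + v_{6} = v_{4}  ⟹  sig = [2:1]
  • {3,7}:  v_{3} + v_{7} = v_{1}  ⟹  sig = [2:1]
  • {4,5}:  v_{4} + v_{5} = v_{2}  ⟹  sig = [2:1]
  • {5,7}:  v_{5} + v_{7} = v_{3}  ⟹  sig = [2:1]
  • {1,2}:  v_{1} + v_{2} = v_{3} + v_{5}  ⟹  sig = [2:1,1]
  • {1,5}:  v_{1} + v_{5} = 2·v_{3}  ⟹  sig = [2:2]
  • {2,3}:  v_{2} + v_{3} = 2·v_{5}  ⟹  sig = [2:2]
  • {5,6}:  v_{5} + v_{6} = 2·v_{4}  ⟹  sig = [2:2]
  • {2,6}:  v_{2} + v_{6} = 3·v_{4}  ⟹  sig = [2:3]

Sorted signature multiset PRS(X):
{ [2:] ×2,  [2:1] ×7,  [2:1,1],  [2:2] ×3,  [2:3] }
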